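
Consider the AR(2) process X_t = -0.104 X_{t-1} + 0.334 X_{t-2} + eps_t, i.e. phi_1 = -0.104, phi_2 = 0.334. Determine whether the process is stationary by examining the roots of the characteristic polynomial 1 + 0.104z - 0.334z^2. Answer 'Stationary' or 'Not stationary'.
\text{Stationary}

The AR(p) characteristic polynomial is P(z) = 1 + 0.104z - 0.334z^2.
Stationarity requires all roots to lie outside the unit circle, i.e. |z| > 1 for every root.
Set 1 + (0.104) z + (-0.334) z^2 = 0, i.e. a z^2 + b z + c = 0 with a = -0.334, b = 0.104, c = 1.
Discriminant D = b^2 - 4ac = (0.104)^2 - 4*(-0.334)*1 = 0.010816 - (-1.336) = 1.346816.
D >= 0, so the roots are real: z = (-b +/- sqrt(D)) / (2a) = (-0.104 +/- 1.160524) / (-0.668).
  z_1 = (-0.104 + 1.160524) / (-0.668) = -1.5816,   |z_1| = 1.5816.
  z_2 = (-0.104 - 1.160524) / (-0.668) = 1.893,   |z_2| = 1.893.
Moduli of all roots: 1.5816, 1.8930.
All moduli strictly greater than 1? Yes.
Verdict: Stationary.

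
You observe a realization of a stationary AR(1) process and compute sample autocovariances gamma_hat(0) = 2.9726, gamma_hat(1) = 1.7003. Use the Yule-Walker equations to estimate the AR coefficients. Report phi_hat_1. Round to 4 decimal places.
\hat\phi_{1} = 0.5720

The Yule-Walker equations for an AR(p) process read, in matrix form,
  Gamma_p phi = r_p,   with   (Gamma_p)_{ij} = gamma(|i - j|),
                       (r_p)_i = gamma(i),   i,j = 1..p.
Substitute the sample gammas (Toeplitz matrix and right-hand side of size 1):
  Gamma_p = [[2.9726]]
  r_p     = [1.7003]
With p = 1 this is the single equation gamma(0) phi_1 = gamma(1):
  phi_hat_1 = gamma(1) / gamma(0) = 1.7003 / 2.9726 = 0.5720.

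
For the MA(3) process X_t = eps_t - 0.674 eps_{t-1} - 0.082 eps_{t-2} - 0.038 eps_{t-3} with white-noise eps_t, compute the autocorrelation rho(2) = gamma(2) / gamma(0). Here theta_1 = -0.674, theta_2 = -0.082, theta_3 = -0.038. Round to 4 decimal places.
\rho(2) = -0.0386

For an MA(q) process with theta_0 = 1, the autocovariance is
  gamma(k) = sigma^2 * sum_{i=0..q-k} theta_i * theta_{i+k},
and rho(k) = gamma(k) / gamma(0). Sigma^2 cancels.
  numerator   = (1)*(-0.082) + (-0.674)*(-0.038) = -0.056388.
  denominator = (1)^2 + (-0.674)^2 + (-0.082)^2 + (-0.038)^2 = 1.462444.
  rho(2) = -0.056388 / 1.462444 = -0.0386.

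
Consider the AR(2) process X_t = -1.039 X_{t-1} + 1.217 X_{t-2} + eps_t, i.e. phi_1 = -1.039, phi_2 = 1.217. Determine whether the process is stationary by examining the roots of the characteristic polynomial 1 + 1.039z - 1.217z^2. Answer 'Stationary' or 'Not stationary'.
\text{Not stationary}

The AR(p) characteristic polynomial is P(z) = 1 + 1.039z - 1.217z^2.
Stationarity requires all roots to lie outside the unit circle, i.e. |z| > 1 for every root.
Set 1 + (1.039) z + (-1.217) z^2 = 0, i.e. a z^2 + b z + c = 0 with a = -1.217, b = 1.039, c = 1.
Discriminant D = b^2 - 4ac = (1.039)^2 - 4*(-1.217)*1 = 1.079521 - (-4.868) = 5.947521.
D >= 0, so the roots are real: z = (-b +/- sqrt(D)) / (2a) = (-1.039 +/- 2.438754) / (-2.434).
  z_1 = (-1.039 + 2.438754) / (-2.434) = -0.5751,   |z_1| = 0.5751.
  z_2 = (-1.039 - 2.438754) / (-2.434) = 1.4288,   |z_2| = 1.4288.
Moduli of all roots: 0.5751, 1.4288.
All moduli strictly greater than 1? No.
Verdict: Not stationary.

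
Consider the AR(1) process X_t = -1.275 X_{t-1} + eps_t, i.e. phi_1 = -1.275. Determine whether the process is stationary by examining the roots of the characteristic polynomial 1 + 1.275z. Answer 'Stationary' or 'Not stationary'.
\text{Not stationary}

The AR(p) characteristic polynomial is P(z) = 1 + 1.275z.
Stationarity requires all roots to lie outside the unit circle, i.e. |z| > 1 for every root.
This is linear in z: 1 + (1.275) z = 0  =>  z = -1/(1.275) = -0.784314,  |z| = 0.784314.
Moduli of all roots: 0.7843.
All moduli strictly greater than 1? No.
Verdict: Not stationary.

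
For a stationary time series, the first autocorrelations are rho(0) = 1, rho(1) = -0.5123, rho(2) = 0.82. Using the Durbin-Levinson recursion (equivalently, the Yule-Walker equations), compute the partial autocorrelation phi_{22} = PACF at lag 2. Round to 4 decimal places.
\phi_{22} = 0.7559

The PACF at lag k is phi_{kk}, the last component of the solution
to the Yule-Walker system G_k phi = r_k where
  (G_k)_{ij} = rho(|i - j|), (r_k)_i = rho(i), i,j = 1..k.
Equivalently, Durbin-Levinson gives phi_{kk} iteratively:
  phi_{11} = rho(1)
  phi_{kk} = [rho(k) - sum_{j=1..k-1} phi_{k-1,j} rho(k-j)]
            / [1 - sum_{j=1..k-1} phi_{k-1,j} rho(j)],
  phi_{k,j} = phi_{k-1,j} - phi_{kk} phi_{k-1,k-j},  j = 1..k-1.
Step k = 1:
  phi_11 = rho(1) = -0.5123.
Step k = 2:
  phi_22 = [rho(2) - phi_11 rho(1)] / [1 - phi_11 rho(1)] = [0.82 - (-0.5123)(-0.5123)] / [1 - (-0.5123)(-0.5123)]
         = 0.55754871 / 0.73754871 = 0.7559.
Therefore phi_{22} = 0.7559.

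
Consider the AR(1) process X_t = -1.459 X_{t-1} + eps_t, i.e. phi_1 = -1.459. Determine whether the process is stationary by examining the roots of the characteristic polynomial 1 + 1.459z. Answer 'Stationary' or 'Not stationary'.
\text{Not stationary}

The AR(p) characteristic polynomial is P(z) = 1 + 1.459z.
Stationarity requires all roots to lie outside the unit circle, i.e. |z| > 1 for every root.
This is linear in z: 1 + (1.459) z = 0  =>  z = -1/(1.459) = -0.685401,  |z| = 0.685401.
Moduli of all roots: 0.6854.
All moduli strictly greater than 1? No.
Verdict: Not stationary.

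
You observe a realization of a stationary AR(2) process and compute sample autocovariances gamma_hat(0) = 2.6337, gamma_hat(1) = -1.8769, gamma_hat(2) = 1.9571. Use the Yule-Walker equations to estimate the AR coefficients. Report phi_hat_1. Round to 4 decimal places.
\hat\phi_{1} = -0.3720

The Yule-Walker equations for an AR(p) process read, in matrix form,
  Gamma_p phi = r_p,   with   (Gamma_p)_{ij} = gamma(|i - j|),
                       (r_p)_i = gamma(i),   i,j = 1..p.
Substitute the sample gammas (Toeplitz matrix and right-hand side of size 2):
  Gamma_p = [[2.6337, -1.8769], [-1.8769, 2.6337]]
  r_p     = [-1.8769, 1.9571]
Written out:
  2.6337 phi_1 - 1.8769 phi_2 = -1.8769
  -1.8769 phi_1 + 2.6337 phi_2 = 1.9571
Solve by Cramer's rule:
  det = gamma(0)^2 - gamma(1)^2 = (2.6337)^2 - (-1.8769)^2 = 6.93637569 - 3.52275361 = 3.41362208
  phi_hat_1 = [gamma(1) gamma(0) - gamma(1) gamma(2)] / det = [(-1.8769)(2.6337) - (-1.8769)(1.9571)] / 3.41362208 = -1.26991054 / 3.41362208 = -0.372
  phi_hat_2 = [gamma(0) gamma(2) - gamma(1)^2] / det = [(2.6337)(1.9571) - (-1.8769)^2] / 3.41362208 = 1.63166066 / 3.41362208 = 0.478
So phi_hat = [-0.3720, 0.4780].
Therefore phi_hat_1 = -0.3720.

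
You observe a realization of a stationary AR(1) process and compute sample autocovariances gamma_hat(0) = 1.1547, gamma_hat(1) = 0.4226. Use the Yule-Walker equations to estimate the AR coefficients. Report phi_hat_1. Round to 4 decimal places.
\hat\phi_{1} = 0.3660

The Yule-Walker equations for an AR(p) process read, in matrix form,
  Gamma_p phi = r_p,   with   (Gamma_p)_{ij} = gamma(|i - j|),
                       (r_p)_i = gamma(i),   i,j = 1..p.
Substitute the sample gammas (Toeplitz matrix and right-hand side of size 1):
  Gamma_p = [[1.1547]]
  r_p     = [0.4226]
With p = 1 this is the single equation gamma(0) phi_1 = gamma(1):
  phi_hat_1 = gamma(1) / gamma(0) = 0.4226 / 1.1547 = 0.3660.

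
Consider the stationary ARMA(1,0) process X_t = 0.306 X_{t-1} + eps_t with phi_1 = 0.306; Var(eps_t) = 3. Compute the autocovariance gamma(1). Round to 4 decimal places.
\gamma(1) = 1.0128

Multiply the model equation by X_{t-k} and take expectations. With theta_0 = psi_0 = 1 and psi_j the MA(infinity) weights, this gives
  gamma(k) - sum_i phi_i gamma(k-i) = c_k,
  c_k = sigma^2 * sum_{j=k..q} theta_j psi_{j-k}   (c_k = 0 for k > q),
using gamma(-m) = gamma(m).
Pure AR (q = 0): c_0 = sigma^2 = 3, c_k = 0 for k >= 1.
Equations for k = 0 and k = 1 (AR order 1):
  gamma(0) = phi_1 gamma(1) + c_0
  gamma(1) = phi_1 gamma(0) + c_1
Substituting the second into the first: gamma(0) (1 - phi_1^2) = c_0 + phi_1 c_1, so
  gamma(0) = c_0 / (1 - phi_1^2) = 3 / (1 - (0.306)^2) = 3 / 0.906364 = 3.309928.
  gamma(1) = phi_1 gamma(0) = (0.306)(3.309928) = 1.012838.
Therefore gamma(1) = 1.0128 (to 4 decimal places).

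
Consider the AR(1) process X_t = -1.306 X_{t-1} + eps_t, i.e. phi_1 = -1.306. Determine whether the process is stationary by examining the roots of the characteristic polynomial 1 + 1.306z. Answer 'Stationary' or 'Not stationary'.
\text{Not stationary}

The AR(p) characteristic polynomial is P(z) = 1 + 1.306z.
Stationarity requires all roots to lie outside the unit circle, i.e. |z| > 1 for every root.
This is linear in z: 1 + (1.306) z = 0  =>  z = -1/(1.306) = -0.765697,  |z| = 0.765697.
Moduli of all roots: 0.7657.
All moduli strictly greater than 1? No.
Verdict: Not stationary.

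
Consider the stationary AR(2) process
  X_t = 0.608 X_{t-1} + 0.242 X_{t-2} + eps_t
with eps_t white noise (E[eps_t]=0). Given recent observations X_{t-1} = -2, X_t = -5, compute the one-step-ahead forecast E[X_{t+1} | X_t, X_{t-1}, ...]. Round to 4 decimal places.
E[X_{t+1} \mid \mathcal F_t] = -3.5240

For an AR(p) model X_t = c + sum_i phi_i X_{t-i} + eps_t, the
one-step-ahead conditional mean is
  E[X_{t+1} | X_t, ...] = c + sum_i phi_i X_{t+1-i}.
Substitute known values:
  E[X_{t+1} | ...] = (0.608) * (-5) + (0.242) * (-2)
                   = -3.5240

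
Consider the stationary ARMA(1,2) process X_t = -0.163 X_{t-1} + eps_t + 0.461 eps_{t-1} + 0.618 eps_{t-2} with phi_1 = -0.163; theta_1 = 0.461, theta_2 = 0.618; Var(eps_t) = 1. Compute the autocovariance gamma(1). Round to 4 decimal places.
\gamma(1) = 0.4134

Multiply the model equation by X_{t-k} and take expectations. With theta_0 = psi_0 = 1 and psi_j the MA(infinity) weights, this gives
  gamma(k) - sum_i phi_i gamma(k-i) = c_k,
  c_k = sigma^2 * sum_{j=k..q} theta_j psi_{j-k}   (c_k = 0 for k > q),
using gamma(-m) = gamma(m).
psi-weights needed (psi_j = theta_j + sum_i phi_i psi_{j-i}):
  psi_1 = theta_1 + phi_1 = 0.461 + (-0.163) = 0.298
  psi_2 = theta_2 + phi_1 psi_1 = 0.618 + (-0.163)(0.298) = 0.569426
Right-hand sides:
  c_0 = sigma^2 (1 + theta_1 psi_1 + theta_2 psi_2) = 1 * (1 + (0.461)(0.298) + (0.618)(0.569426)) = 1 * 1.489283 = 1.489283
  c_1 = sigma^2 (theta_1 + theta_2 psi_1) = 1 * (0.461 + (0.618)(0.298)) = 0.645164
  c_2 = sigma^2 theta_2 = 1 * (0.618) = 0.618
Equations for k = 0 and k = 1 (AR order 1):
  gamma(0) = phi_1 gamma(1) + c_0
  gamma(1) = phi_1 gamma(0) + c_1
Substituting the second into the first: gamma(0) (1 - phi_1^2) = c_0 + phi_1 c_1, so
  gamma(0) = (c_0 + phi_1 c_1) / (1 - phi_1^2) = (1.489283 + (-0.163)(0.645164)) / (1 - (-0.163)^2) = 1.384122 / 0.973431 = 1.4219.
  gamma(1) = phi_1 gamma(0) + c_1 = (-0.163)(1.4219) + (0.645164) = 0.413394.
Therefore gamma(1) = 0.4134 (to 4 decimal places).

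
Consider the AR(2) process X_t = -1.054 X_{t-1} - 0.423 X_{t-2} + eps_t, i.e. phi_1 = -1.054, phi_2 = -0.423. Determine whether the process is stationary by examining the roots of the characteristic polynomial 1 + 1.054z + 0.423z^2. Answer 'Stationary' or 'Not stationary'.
\text{Stationary}

The AR(p) characteristic polynomial is P(z) = 1 + 1.054z + 0.423z^2.
Stationarity requires all roots to lie outside the unit circle, i.e. |z| > 1 for every root.
Set 1 + (1.054) z + (0.423) z^2 = 0, i.e. a z^2 + b z + c = 0 with a = 0.423, b = 1.054, c = 1.
Discriminant D = b^2 - 4ac = (1.054)^2 - 4*(0.423)*1 = 1.110916 - (1.692) = -0.581084.
D < 0, so the roots are the complex-conjugate pair z = (-b +/- i sqrt(-D)) / (2a) = -1.2459 +/- 0.9011i.
For a conjugate pair |z|^2 = z * conj(z) = (product of roots) = c/a = 1/(0.423) = 2.364066, so |z| = sqrt(2.364066) = 1.5376 for both roots.
Moduli of all roots: 1.5376, 1.5376.
All moduli strictly greater than 1? Yes.
Verdict: Stationary.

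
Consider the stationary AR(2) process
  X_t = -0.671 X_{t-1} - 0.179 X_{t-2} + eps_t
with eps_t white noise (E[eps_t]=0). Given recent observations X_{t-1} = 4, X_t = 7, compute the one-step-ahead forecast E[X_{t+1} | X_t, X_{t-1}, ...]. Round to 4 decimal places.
E[X_{t+1} \mid \mathcal F_t] = -5.4130

For an AR(p) model X_t = c + sum_i phi_i X_{t-i} + eps_t, the
one-step-ahead conditional mean is
  E[X_{t+1} | X_t, ...] = c + sum_i phi_i X_{t+1-i}.
Substitute known values:
  E[X_{t+1} | ...] = (-0.671) * (7) + (-0.179) * (4)
                   = -5.4130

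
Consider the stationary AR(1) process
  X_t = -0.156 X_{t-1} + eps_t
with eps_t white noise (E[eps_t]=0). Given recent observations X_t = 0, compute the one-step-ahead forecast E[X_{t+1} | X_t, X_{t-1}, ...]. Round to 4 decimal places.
E[X_{t+1} \mid \mathcal F_t] = 0.0000

For an AR(p) model X_t = c + sum_i phi_i X_{t-i} + eps_t, the
one-step-ahead conditional mean is
  E[X_{t+1} | X_t, ...] = c + sum_i phi_i X_{t+1-i}.
Substitute known values:
  E[X_{t+1} | ...] = (-0.156) * (0)
                   = 0.0000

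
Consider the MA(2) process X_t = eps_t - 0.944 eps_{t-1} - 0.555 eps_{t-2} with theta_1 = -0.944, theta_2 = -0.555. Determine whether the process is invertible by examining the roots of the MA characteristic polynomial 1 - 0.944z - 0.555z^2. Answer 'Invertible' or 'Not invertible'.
\text{Not invertible}

The MA(q) characteristic polynomial is P(z) = 1 - 0.944z - 0.555z^2.
Invertibility requires all roots to lie outside the unit circle, i.e. |z| > 1 for every root.
Set 1 + (-0.944) z + (-0.555) z^2 = 0, i.e. a z^2 + b z + c = 0 with a = -0.555, b = -0.944, c = 1.
Discriminant D = b^2 - 4ac = (-0.944)^2 - 4*(-0.555)*1 = 0.891136 - (-2.22) = 3.111136.
D >= 0, so the roots are real: z = (-b +/- sqrt(D)) / (2a) = (0.944 +/- 1.763841) / (-1.11).
  z_1 = (0.944 + 1.763841) / (-1.11) = -2.4395,   |z_1| = 2.4395.
  z_2 = (0.944 - 1.763841) / (-1.11) = 0.7386,   |z_2| = 0.7386.
Moduli of all roots: 2.4395, 0.7386.
All moduli strictly greater than 1? No.
Verdict: Not invertible.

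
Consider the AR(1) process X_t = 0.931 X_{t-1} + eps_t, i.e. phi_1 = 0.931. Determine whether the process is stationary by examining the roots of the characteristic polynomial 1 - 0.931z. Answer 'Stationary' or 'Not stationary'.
\text{Stationary}

The AR(p) characteristic polynomial is P(z) = 1 - 0.931z.
Stationarity requires all roots to lie outside the unit circle, i.e. |z| > 1 for every root.
This is linear in z: 1 + (-0.931) z = 0  =>  z = -1/(-0.931) = 1.074114,  |z| = 1.074114.
Moduli of all roots: 1.0741.
All moduli strictly greater than 1? Yes.
Verdict: Stationary.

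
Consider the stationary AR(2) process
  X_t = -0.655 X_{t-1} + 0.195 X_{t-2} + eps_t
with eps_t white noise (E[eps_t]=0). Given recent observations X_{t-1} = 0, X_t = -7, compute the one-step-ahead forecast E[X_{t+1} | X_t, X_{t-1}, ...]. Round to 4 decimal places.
E[X_{t+1} \mid \mathcal F_t] = 4.5850

For an AR(p) model X_t = c + sum_i phi_i X_{t-i} + eps_t, the
one-step-ahead conditional mean is
  E[X_{t+1} | X_t, ...] = c + sum_i phi_i X_{t+1-i}.
Substitute known values:
  E[X_{t+1} | ...] = (-0.655) * (-7) + (0.195) * (0)
                   = 4.5850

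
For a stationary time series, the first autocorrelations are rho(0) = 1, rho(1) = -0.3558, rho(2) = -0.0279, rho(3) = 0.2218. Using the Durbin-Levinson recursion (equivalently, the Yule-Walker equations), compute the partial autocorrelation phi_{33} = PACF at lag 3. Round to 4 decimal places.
\phi_{33} = 0.1740

The PACF at lag k is phi_{kk}, the last component of the solution
to the Yule-Walker system G_k phi = r_k where
  (G_k)_{ij} = rho(|i - j|), (r_k)_i = rho(i), i,j = 1..k.
Equivalently, Durbin-Levinson gives phi_{kk} iteratively:
  phi_{11} = rho(1)
  phi_{kk} = [rho(k) - sum_{j=1..k-1} phi_{k-1,j} rho(k-j)]
            / [1 - sum_{j=1..k-1} phi_{k-1,j} rho(j)],
  phi_{k,j} = phi_{k-1,j} - phi_{kk} phi_{k-1,k-j},  j = 1..k-1.
Step k = 1:
  phi_11 = rho(1) = -0.3558.
Step k = 2:
  phi_22 = [rho(2) - phi_11 rho(1)] / [1 - phi_11 rho(1)] = [-0.0279 - (-0.3558)(-0.3558)] / [1 - (-0.3558)(-0.3558)]
         = -0.15449364 / 0.87340636 = -0.176886.
  Update: phi_21 = phi_11 - phi_22 phi_11 = -0.3558 - (-0.176886)(-0.3558) = -0.418736.
Step k = 3:
  phi_33 = [rho(3) - phi_21 rho(2) - phi_22 rho(1)] / [1 - phi_21 rho(1) - phi_22 rho(2)]
    numerator   = 0.2218 - (-0.418736)(-0.0279) - (-0.176886)(-0.3558) = 0.14718111
    denominator = 1 - (-0.418736)(-0.3558) - (-0.176886)(-0.0279) = 0.84607855
  phi_33 = 0.14718111 / 0.84607855 = 0.174.
Therefore phi_{33} = 0.1740.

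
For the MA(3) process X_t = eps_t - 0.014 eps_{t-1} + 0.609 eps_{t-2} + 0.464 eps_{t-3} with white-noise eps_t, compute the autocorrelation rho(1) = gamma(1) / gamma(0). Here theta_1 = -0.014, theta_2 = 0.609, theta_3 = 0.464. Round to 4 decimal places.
\rho(1) = 0.1639

For an MA(q) process with theta_0 = 1, the autocovariance is
  gamma(k) = sigma^2 * sum_{i=0..q-k} theta_i * theta_{i+k},
and rho(k) = gamma(k) / gamma(0). Sigma^2 cancels.
  numerator   = (1)*(-0.014) + (-0.014)*(0.609) + (0.609)*(0.464) = 0.26005.
  denominator = (1)^2 + (-0.014)^2 + (0.609)^2 + (0.464)^2 = 1.586373.
  rho(1) = 0.26005 / 1.586373 = 0.1639.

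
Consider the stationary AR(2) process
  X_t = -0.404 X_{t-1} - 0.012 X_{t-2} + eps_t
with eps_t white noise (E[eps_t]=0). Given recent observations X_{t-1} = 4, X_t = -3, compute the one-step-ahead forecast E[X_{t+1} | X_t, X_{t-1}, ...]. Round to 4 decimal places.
E[X_{t+1} \mid \mathcal F_t] = 1.1640

For an AR(p) model X_t = c + sum_i phi_i X_{t-i} + eps_t, the
one-step-ahead conditional mean is
  E[X_{t+1} | X_t, ...] = c + sum_i phi_i X_{t+1-i}.
Substitute known values:
  E[X_{t+1} | ...] = (-0.404) * (-3) + (-0.012) * (4)
                   = 1.1640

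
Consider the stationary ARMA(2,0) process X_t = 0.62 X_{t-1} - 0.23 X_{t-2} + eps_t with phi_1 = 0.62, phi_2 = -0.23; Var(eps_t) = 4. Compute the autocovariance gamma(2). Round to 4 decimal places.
\gamma(2) = 0.4672

Multiply the model equation by X_{t-k} and take expectations. With theta_0 = psi_0 = 1 and psi_j the MA(infinity) weights, this gives
  gamma(k) - sum_i phi_i gamma(k-i) = c_k,
  c_k = sigma^2 * sum_{j=k..q} theta_j psi_{j-k}   (c_k = 0 for k > q),
using gamma(-m) = gamma(m).
Pure AR (q = 0): c_0 = sigma^2 = 4, c_k = 0 for k >= 1.
Equations for k = 0, 1, 2 (AR order 2, c_2 = 0):
  (E0) gamma(0) = phi_1 gamma(1) + phi_2 gamma(2) + c_0
  (E1) gamma(1) = phi_1 gamma(0) + phi_2 gamma(1) + c_1
  (E2) gamma(2) = phi_1 gamma(1) + phi_2 gamma(0)
From (E1): gamma(1) = A gamma(0) + B with
  A = phi_1 / (1 - phi_2) = 0.62 / 1.23 = 0.504065,   B = c_1 / (1 - phi_2) = 0 / 1.23 = 0.
Insert (E2) into (E0): gamma(0) (1 - phi_2^2) = phi_1 (1 + phi_2) gamma(1) + c_0.
  phi_1 (1 + phi_2) = (0.62)(0.77) = 0.4774,   1 - phi_2^2 = 0.9471.
Replace gamma(1) by A gamma(0) + B and collect gamma(0):
  gamma(0) [0.9471 - (0.4774)(0.504065)] = c_0 = 4
  gamma(0) * 0.706459 = 4
  gamma(0) = 4 / 0.706459 = 5.662038.
  gamma(1) = A gamma(0) = (0.504065)(5.662038) = 2.854036.
  gamma(2) = phi_1 gamma(1) + phi_2 gamma(0) = (0.62)(2.854036) + (-0.23)(5.662038) = 0.467233.
Therefore gamma(2) = 0.4672 (to 4 decimal places).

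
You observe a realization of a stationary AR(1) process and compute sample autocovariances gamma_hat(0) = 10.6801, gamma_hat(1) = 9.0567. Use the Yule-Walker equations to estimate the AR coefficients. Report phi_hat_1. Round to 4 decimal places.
\hat\phi_{1} = 0.8480

The Yule-Walker equations for an AR(p) process read, in matrix form,
  Gamma_p phi = r_p,   with   (Gamma_p)_{ij} = gamma(|i - j|),
                       (r_p)_i = gamma(i),   i,j = 1..p.
Substitute the sample gammas (Toeplitz matrix and right-hand side of size 1):
  Gamma_p = [[10.6801]]
  r_p     = [9.0567]
With p = 1 this is the single equation gamma(0) phi_1 = gamma(1):
  phi_hat_1 = gamma(1) / gamma(0) = 9.0567 / 10.6801 = 0.8480.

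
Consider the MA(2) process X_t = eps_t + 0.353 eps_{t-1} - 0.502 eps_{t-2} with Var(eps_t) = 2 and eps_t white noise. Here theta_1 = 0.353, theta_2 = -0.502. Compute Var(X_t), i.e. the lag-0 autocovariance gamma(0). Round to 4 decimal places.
\gamma(0) = 2.7532

For an MA(q) process X_t = eps_t + sum_i theta_i eps_{t-i} with
Var(eps_t) = sigma^2, the variance is
  gamma(0) = sigma^2 * (1 + sum_i theta_i^2).
  sum_i theta_i^2 = (0.353)^2 + (-0.502)^2 = 0.124609 + 0.252004 = 0.376613.
  gamma(0) = 2 * (1 + 0.376613) = 2 * 1.376613 = 2.753226, which rounds to 2.7532.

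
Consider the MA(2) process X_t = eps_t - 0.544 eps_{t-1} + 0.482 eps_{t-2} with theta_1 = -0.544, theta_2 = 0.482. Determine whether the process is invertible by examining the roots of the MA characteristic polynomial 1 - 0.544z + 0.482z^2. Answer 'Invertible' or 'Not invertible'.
\text{Invertible}

The MA(q) characteristic polynomial is P(z) = 1 - 0.544z + 0.482z^2.
Invertibility requires all roots to lie outside the unit circle, i.e. |z| > 1 for every root.
Set 1 + (-0.544) z + (0.482) z^2 = 0, i.e. a z^2 + b z + c = 0 with a = 0.482, b = -0.544, c = 1.
Discriminant D = b^2 - 4ac = (-0.544)^2 - 4*(0.482)*1 = 0.295936 - (1.928) = -1.632064.
D < 0, so the roots are the complex-conjugate pair z = (-b +/- i sqrt(-D)) / (2a) = 0.5643 +/- 1.3252i.
For a conjugate pair |z|^2 = z * conj(z) = (product of roots) = c/a = 1/(0.482) = 2.074689, so |z| = sqrt(2.074689) = 1.4404 for both roots.
Moduli of all roots: 1.4404, 1.4404.
All moduli strictly greater than 1? Yes.
Verdict: Invertible.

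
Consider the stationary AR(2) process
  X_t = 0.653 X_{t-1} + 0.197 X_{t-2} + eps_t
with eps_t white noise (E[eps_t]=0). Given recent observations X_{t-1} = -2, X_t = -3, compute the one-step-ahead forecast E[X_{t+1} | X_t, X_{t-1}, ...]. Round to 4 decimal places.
E[X_{t+1} \mid \mathcal F_t] = -2.3530

For an AR(p) model X_t = c + sum_i phi_i X_{t-i} + eps_t, the
one-step-ahead conditional mean is
  E[X_{t+1} | X_t, ...] = c + sum_i phi_i X_{t+1-i}.
Substitute known values:
  E[X_{t+1} | ...] = (0.653) * (-3) + (0.197) * (-2)
                   = -2.3530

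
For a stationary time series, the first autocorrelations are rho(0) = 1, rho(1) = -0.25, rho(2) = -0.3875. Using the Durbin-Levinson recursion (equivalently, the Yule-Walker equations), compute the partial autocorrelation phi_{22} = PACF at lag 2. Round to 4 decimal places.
\phi_{22} = -0.4800

The PACF at lag k is phi_{kk}, the last component of the solution
to the Yule-Walker system G_k phi = r_k where
  (G_k)_{ij} = rho(|i - j|), (r_k)_i = rho(i), i,j = 1..k.
Equivalently, Durbin-Levinson gives phi_{kk} iteratively:
  phi_{11} = rho(1)
  phi_{kk} = [rho(k) - sum_{j=1..k-1} phi_{k-1,j} rho(k-j)]
            / [1 - sum_{j=1..k-1} phi_{k-1,j} rho(j)],
  phi_{k,j} = phi_{k-1,j} - phi_{kk} phi_{k-1,k-j},  j = 1..k-1.
Step k = 1:
  phi_11 = rho(1) = -0.25.
Step k = 2:
  phi_22 = [rho(2) - phi_11 rho(1)] / [1 - phi_11 rho(1)] = [-0.3875 - (-0.25)(-0.25)] / [1 - (-0.25)(-0.25)]
         = -0.45 / 0.9375 = -0.48.
Therefore phi_{22} = -0.4800.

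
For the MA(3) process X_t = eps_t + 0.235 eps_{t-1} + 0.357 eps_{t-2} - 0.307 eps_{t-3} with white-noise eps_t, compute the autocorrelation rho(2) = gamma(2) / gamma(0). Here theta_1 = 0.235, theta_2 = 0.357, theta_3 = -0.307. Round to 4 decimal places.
\rho(2) = 0.2231

For an MA(q) process with theta_0 = 1, the autocovariance is
  gamma(k) = sigma^2 * sum_{i=0..q-k} theta_i * theta_{i+k},
and rho(k) = gamma(k) / gamma(0). Sigma^2 cancels.
  numerator   = (1)*(0.357) + (0.235)*(-0.307) = 0.284855.
  denominator = (1)^2 + (0.235)^2 + (0.357)^2 + (-0.307)^2 = 1.276923.
  rho(2) = 0.284855 / 1.276923 = 0.2231.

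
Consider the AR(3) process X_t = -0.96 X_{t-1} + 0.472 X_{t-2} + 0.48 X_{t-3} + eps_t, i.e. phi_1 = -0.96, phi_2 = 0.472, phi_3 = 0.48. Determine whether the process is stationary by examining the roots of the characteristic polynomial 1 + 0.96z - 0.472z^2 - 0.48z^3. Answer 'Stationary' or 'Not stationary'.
\text{Stationary}

The AR(p) characteristic polynomial is P(z) = 1 + 0.96z - 0.472z^2 - 0.48z^3.
Stationarity requires all roots to lie outside the unit circle, i.e. |z| > 1 for every root.
Degree 3: look for a simple real root z0 first, then factor out (1 - z/z0) and solve the remaining quadratic.
Testing z0 = -1.25: P(-1.25) = 1 + (0.96)(-1.25) + (-0.472)(-1.25)^2 + (-0.48)(-1.25)^3
  = 1 + (-1.2) + (-0.7375) + (0.9375) = 0.  So z_0 = -1.25 is a root, |z_0| = 1.25.
Divide out the factor (1 + 0.8 z) = (1 - z/z0) (since 1/z0 = -0.8):
  P(z) = (1 + 0.8 z)(1 + (0.16) z + (-0.6) z^2)
  [check: z-coef 0.16 - (-0.8) = 0.96; z^2-coef -0.6 - (-0.8)(0.16) = -0.472; z^3-coef -(-0.8)(-0.6) = -0.48.]
Remaining roots from the quadratic factor 1 + (0.16) z + (-0.6) z^2:
  Set 1 + (0.16) z + (-0.6) z^2 = 0, i.e. a z^2 + b z + c = 0 with a = -0.6, b = 0.16, c = 1.
  Discriminant D = b^2 - 4ac = (0.16)^2 - 4*(-0.6)*1 = 0.0256 - (-2.4) = 2.4256.
  D >= 0, so the roots are real: z = (-b +/- sqrt(D)) / (2a) = (-0.16 +/- 1.557434) / (-1.2).
    z_1 = (-0.16 + 1.557434) / (-1.2) = -1.1645,   |z_1| = 1.1645.
    z_2 = (-0.16 - 1.557434) / (-1.2) = 1.4312,   |z_2| = 1.4312.
Moduli of all roots: 1.2500, 1.1645, 1.4312.
All moduli strictly greater than 1? Yes.
Verdict: Stationary.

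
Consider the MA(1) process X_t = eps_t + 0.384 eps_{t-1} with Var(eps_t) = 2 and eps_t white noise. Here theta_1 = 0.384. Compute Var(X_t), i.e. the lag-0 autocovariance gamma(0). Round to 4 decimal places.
\gamma(0) = 2.2949

For an MA(q) process X_t = eps_t + sum_i theta_i eps_{t-i} with
Var(eps_t) = sigma^2, the variance is
  gamma(0) = sigma^2 * (1 + sum_i theta_i^2).
  sum_i theta_i^2 = (0.384)^2 = 0.147456.
  gamma(0) = 2 * (1 + 0.147456) = 2 * 1.147456 = 2.294912, which rounds to 2.2949.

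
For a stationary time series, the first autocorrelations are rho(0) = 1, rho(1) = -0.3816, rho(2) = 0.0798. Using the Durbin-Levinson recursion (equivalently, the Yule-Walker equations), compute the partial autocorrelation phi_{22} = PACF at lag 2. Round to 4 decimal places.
\phi_{22} = -0.0770

The PACF at lag k is phi_{kk}, the last component of the solution
to the Yule-Walker system G_k phi = r_k where
  (G_k)_{ij} = rho(|i - j|), (r_k)_i = rho(i), i,j = 1..k.
Equivalently, Durbin-Levinson gives phi_{kk} iteratively:
  phi_{11} = rho(1)
  phi_{kk} = [rho(k) - sum_{j=1..k-1} phi_{k-1,j} rho(k-j)]
            / [1 - sum_{j=1..k-1} phi_{k-1,j} rho(j)],
  phi_{k,j} = phi_{k-1,j} - phi_{kk} phi_{k-1,k-j},  j = 1..k-1.
Step k = 1:
  phi_11 = rho(1) = -0.3816.
Step k = 2:
  phi_22 = [rho(2) - phi_11 rho(1)] / [1 - phi_11 rho(1)] = [0.0798 - (-0.3816)(-0.3816)] / [1 - (-0.3816)(-0.3816)]
         = -0.06581856 / 0.85438144 = -0.077.
Therefore phi_{22} = -0.0770.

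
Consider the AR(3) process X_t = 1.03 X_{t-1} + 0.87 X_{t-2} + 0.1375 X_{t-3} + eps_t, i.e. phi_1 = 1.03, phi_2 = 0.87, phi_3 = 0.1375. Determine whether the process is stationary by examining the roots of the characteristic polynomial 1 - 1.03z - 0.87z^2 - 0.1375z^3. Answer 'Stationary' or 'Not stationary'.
\text{Not stationary}

The AR(p) characteristic polynomial is P(z) = 1 - 1.03z - 0.87z^2 - 0.1375z^3.
Stationarity requires all roots to lie outside the unit circle, i.e. |z| > 1 for every root.
Degree 3: look for a simple real root z0 first, then factor out (1 - z/z0) and solve the remaining quadratic.
Testing z0 = -4: P(-4) = 1 + (-1.03)(-4) + (-0.87)(-4)^2 + (-0.1375)(-4)^3
  = 1 + (4.12) + (-13.92) + (8.8) = 0.  So z_0 = -4 is a root, |z_0| = 4.
Divide out the factor (1 + 0.25 z) = (1 - z/z0) (since 1/z0 = -0.25):
  P(z) = (1 + 0.25 z)(1 + (-1.28) z + (-0.55) z^2)
  [check: z-coef -1.28 - (-0.25) = -1.03; z^2-coef -0.55 - (-0.25)(-1.28) = -0.87; z^3-coef -(-0.25)(-0.55) = -0.1375.]
Remaining roots from the quadratic factor 1 + (-1.28) z + (-0.55) z^2:
  Set 1 + (-1.28) z + (-0.55) z^2 = 0, i.e. a z^2 + b z + c = 0 with a = -0.55, b = -1.28, c = 1.
  Discriminant D = b^2 - 4ac = (-1.28)^2 - 4*(-0.55)*1 = 1.6384 - (-2.2) = 3.8384.
  D >= 0, so the roots are real: z = (-b +/- sqrt(D)) / (2a) = (1.28 +/- 1.959184) / (-1.1).
    z_1 = (1.28 + 1.959184) / (-1.1) = -2.9447,   |z_1| = 2.9447.
    z_2 = (1.28 - 1.959184) / (-1.1) = 0.6174,   |z_2| = 0.6174.
Moduli of all roots: 4.0000, 2.9447, 0.6174.
All moduli strictly greater than 1? No.
Verdict: Not stationary.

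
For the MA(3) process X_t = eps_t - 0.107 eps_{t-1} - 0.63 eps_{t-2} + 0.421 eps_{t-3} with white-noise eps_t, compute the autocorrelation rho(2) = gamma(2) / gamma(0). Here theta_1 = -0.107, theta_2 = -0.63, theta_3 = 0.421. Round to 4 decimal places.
\rho(2) = -0.4257

For an MA(q) process with theta_0 = 1, the autocovariance is
  gamma(k) = sigma^2 * sum_{i=0..q-k} theta_i * theta_{i+k},
and rho(k) = gamma(k) / gamma(0). Sigma^2 cancels.
  numerator   = (1)*(-0.63) + (-0.107)*(0.421) = -0.675047.
  denominator = (1)^2 + (-0.107)^2 + (-0.63)^2 + (0.421)^2 = 1.58559.
  rho(2) = -0.675047 / 1.58559 = -0.4257.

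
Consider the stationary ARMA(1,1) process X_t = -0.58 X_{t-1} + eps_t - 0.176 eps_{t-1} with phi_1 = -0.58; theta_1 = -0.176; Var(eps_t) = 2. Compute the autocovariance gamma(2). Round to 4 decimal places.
\gamma(2) = 1.4564

Multiply the model equation by X_{t-k} and take expectations. With theta_0 = psi_0 = 1 and psi_j the MA(infinity) weights, this gives
  gamma(k) - sum_i phi_i gamma(k-i) = c_k,
  c_k = sigma^2 * sum_{j=k..q} theta_j psi_{j-k}   (c_k = 0 for k > q),
using gamma(-m) = gamma(m).
psi-weights needed (psi_j = theta_j + sum_i phi_i psi_{j-i}):
  psi_1 = theta_1 + phi_1 = -0.176 + (-0.58) = -0.756
Right-hand sides:
  c_0 = sigma^2 (1 + theta_1 psi_1) = 2 * (1 + (-0.176)(-0.756)) = 2 * 1.133056 = 2.266112
  c_1 = sigma^2 theta_1 = 2 * (-0.176) = -0.352
  c_2 = 0
Equations for k = 0 and k = 1 (AR order 1):
  gamma(0) = phi_1 gamma(1) + c_0
  gamma(1) = phi_1 gamma(0) + c_1
Substituting the second into the first: gamma(0) (1 - phi_1^2) = c_0 + phi_1 c_1, so
  gamma(0) = (c_0 + phi_1 c_1) / (1 - phi_1^2) = (2.266112 + (-0.58)(-0.352)) / (1 - (-0.58)^2) = 2.470272 / 0.6636 = 3.722532.
  gamma(1) = phi_1 gamma(0) + c_1 = (-0.58)(3.722532) + (-0.352) = -2.511068.
For k = 2 (> q): gamma(2) = phi_1 gamma(1) = (-0.58)(-2.511068) = 1.45642.
Therefore gamma(2) = 1.4564 (to 4 decimal places).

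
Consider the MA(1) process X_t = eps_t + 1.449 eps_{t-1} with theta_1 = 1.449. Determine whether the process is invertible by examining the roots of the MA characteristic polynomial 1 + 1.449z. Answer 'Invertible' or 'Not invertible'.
\text{Not invertible}

The MA(q) characteristic polynomial is P(z) = 1 + 1.449z.
Invertibility requires all roots to lie outside the unit circle, i.e. |z| > 1 for every root.
This is linear in z: 1 + (1.449) z = 0  =>  z = -1/(1.449) = -0.690131,  |z| = 0.690131.
Moduli of all roots: 0.6901.
All moduli strictly greater than 1? No.
Verdict: Not invertible.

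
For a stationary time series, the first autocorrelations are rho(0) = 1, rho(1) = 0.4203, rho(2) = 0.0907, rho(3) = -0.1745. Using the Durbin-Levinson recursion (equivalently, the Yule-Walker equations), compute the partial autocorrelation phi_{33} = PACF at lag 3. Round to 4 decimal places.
\phi_{33} = -0.2121

The PACF at lag k is phi_{kk}, the last component of the solution
to the Yule-Walker system G_k phi = r_k where
  (G_k)_{ij} = rho(|i - j|), (r_k)_i = rho(i), i,j = 1..k.
Equivalently, Durbin-Levinson gives phi_{kk} iteratively:
  phi_{11} = rho(1)
  phi_{kk} = [rho(k) - sum_{j=1..k-1} phi_{k-1,j} rho(k-j)]
            / [1 - sum_{j=1..k-1} phi_{k-1,j} rho(j)],
  phi_{k,j} = phi_{k-1,j} - phi_{kk} phi_{k-1,k-j},  j = 1..k-1.
Step k = 1:
  phi_11 = rho(1) = 0.4203.
Step k = 2:
  phi_22 = [rho(2) - phi_11 rho(1)] / [1 - phi_11 rho(1)] = [0.0907 - (0.4203)(0.4203)] / [1 - (0.4203)(0.4203)]
         = -0.08595209 / 0.82334791 = -0.104393.
  Update: phi_21 = phi_11 - phi_22 phi_11 = 0.4203 - (-0.104393)(0.4203) = 0.464177.
Step k = 3:
  phi_33 = [rho(3) - phi_21 rho(2) - phi_22 rho(1)] / [1 - phi_21 rho(1) - phi_22 rho(2)]
    numerator   = -0.1745 - (0.464177)(0.0907) - (-0.104393)(0.4203) = -0.17272427
    denominator = 1 - (0.464177)(0.4203) - (-0.104393)(0.0907) = 0.81437508
  phi_33 = -0.17272427 / 0.81437508 = -0.2121.
Therefore phi_{33} = -0.2121.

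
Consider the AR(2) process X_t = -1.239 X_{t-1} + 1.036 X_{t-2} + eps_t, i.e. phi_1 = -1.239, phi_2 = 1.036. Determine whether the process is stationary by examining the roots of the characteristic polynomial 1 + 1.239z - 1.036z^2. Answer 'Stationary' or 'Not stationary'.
\text{Not stationary}

The AR(p) characteristic polynomial is P(z) = 1 + 1.239z - 1.036z^2.
Stationarity requires all roots to lie outside the unit circle, i.e. |z| > 1 for every root.
Set 1 + (1.239) z + (-1.036) z^2 = 0, i.e. a z^2 + b z + c = 0 with a = -1.036, b = 1.239, c = 1.
Discriminant D = b^2 - 4ac = (1.239)^2 - 4*(-1.036)*1 = 1.535121 - (-4.144) = 5.679121.
D >= 0, so the roots are real: z = (-b +/- sqrt(D)) / (2a) = (-1.239 +/- 2.383091) / (-2.072).
  z_1 = (-1.239 + 2.383091) / (-2.072) = -0.5522,   |z_1| = 0.5522.
  z_2 = (-1.239 - 2.383091) / (-2.072) = 1.7481,   |z_2| = 1.7481.
Moduli of all roots: 0.5522, 1.7481.
All moduli strictly greater than 1? No.
Verdict: Not stationary.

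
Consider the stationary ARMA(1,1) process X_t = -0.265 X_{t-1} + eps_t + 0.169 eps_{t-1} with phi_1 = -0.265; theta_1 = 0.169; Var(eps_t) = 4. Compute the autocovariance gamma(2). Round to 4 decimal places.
\gamma(2) = 0.1045

Multiply the model equation by X_{t-k} and take expectations. With theta_0 = psi_0 = 1 and psi_j the MA(infinity) weights, this gives
  gamma(k) - sum_i phi_i gamma(k-i) = c_k,
  c_k = sigma^2 * sum_{j=k..q} theta_j psi_{j-k}   (c_k = 0 for k > q),
using gamma(-m) = gamma(m).
psi-weights needed (psi_j = theta_j + sum_i phi_i psi_{j-i}):
  psi_1 = theta_1 + phi_1 = 0.169 + (-0.265) = -0.096
Right-hand sides:
  c_0 = sigma^2 (1 + theta_1 psi_1) = 4 * (1 + (0.169)(-0.096)) = 4 * 0.983776 = 3.935104
  c_1 = sigma^2 theta_1 = 4 * (0.169) = 0.676
  c_2 = 0
Equations for k = 0 and k = 1 (AR order 1):
  gamma(0) = phi_1 gamma(1) + c_0
  gamma(1) = phi_1 gamma(0) + c_1
Substituting the second into the first: gamma(0) (1 - phi_1^2) = c_0 + phi_1 c_1, so
  gamma(0) = (c_0 + phi_1 c_1) / (1 - phi_1^2) = (3.935104 + (-0.265)(0.676)) / (1 - (-0.265)^2) = 3.755964 / 0.929775 = 4.039648.
  gamma(1) = phi_1 gamma(0) + c_1 = (-0.265)(4.039648) + (0.676) = -0.394507.
For k = 2 (> q): gamma(2) = phi_1 gamma(1) = (-0.265)(-0.394507) = 0.104544.
Therefore gamma(2) = 0.1045 (to 4 decimal places).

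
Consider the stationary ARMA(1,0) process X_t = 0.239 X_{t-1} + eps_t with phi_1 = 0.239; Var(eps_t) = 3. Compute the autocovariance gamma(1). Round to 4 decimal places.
\gamma(1) = 0.7604

Multiply the model equation by X_{t-k} and take expectations. With theta_0 = psi_0 = 1 and psi_j the MA(infinity) weights, this gives
  gamma(k) - sum_i phi_i gamma(k-i) = c_k,
  c_k = sigma^2 * sum_{j=k..q} theta_j psi_{j-k}   (c_k = 0 for k > q),
using gamma(-m) = gamma(m).
Pure AR (q = 0): c_0 = sigma^2 = 3, c_k = 0 for k >= 1.
Equations for k = 0 and k = 1 (AR order 1):
  gamma(0) = phi_1 gamma(1) + c_0
  gamma(1) = phi_1 gamma(0) + c_1
Substituting the second into the first: gamma(0) (1 - phi_1^2) = c_0 + phi_1 c_1, so
  gamma(0) = c_0 / (1 - phi_1^2) = 3 / (1 - (0.239)^2) = 3 / 0.942879 = 3.181744.
  gamma(1) = phi_1 gamma(0) = (0.239)(3.181744) = 0.760437.
Therefore gamma(1) = 0.7604 (to 4 decimal places).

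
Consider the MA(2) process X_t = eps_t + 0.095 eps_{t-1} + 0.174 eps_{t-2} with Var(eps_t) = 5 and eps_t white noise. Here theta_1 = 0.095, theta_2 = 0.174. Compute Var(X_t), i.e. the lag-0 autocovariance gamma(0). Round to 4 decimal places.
\gamma(0) = 5.1965

For an MA(q) process X_t = eps_t + sum_i theta_i eps_{t-i} with
Var(eps_t) = sigma^2, the variance is
  gamma(0) = sigma^2 * (1 + sum_i theta_i^2).
  sum_i theta_i^2 = (0.095)^2 + (0.174)^2 = 0.009025 + 0.030276 = 0.039301.
  gamma(0) = 5 * (1 + 0.039301) = 5 * 1.039301 = 5.196505, which rounds to 5.1965.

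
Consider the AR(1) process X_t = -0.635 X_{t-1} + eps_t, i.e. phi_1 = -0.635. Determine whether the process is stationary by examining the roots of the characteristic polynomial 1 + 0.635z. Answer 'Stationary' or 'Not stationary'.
\text{Stationary}

The AR(p) characteristic polynomial is P(z) = 1 + 0.635z.
Stationarity requires all roots to lie outside the unit circle, i.e. |z| > 1 for every root.
This is linear in z: 1 + (0.635) z = 0  =>  z = -1/(0.635) = -1.574803,  |z| = 1.574803.
Moduli of all roots: 1.5748.
All moduli strictly greater than 1? Yes.
Verdict: Stationary.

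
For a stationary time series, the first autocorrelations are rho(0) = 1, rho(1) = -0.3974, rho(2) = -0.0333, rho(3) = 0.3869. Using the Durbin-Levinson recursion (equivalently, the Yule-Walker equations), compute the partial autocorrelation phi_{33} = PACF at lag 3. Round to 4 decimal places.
\phi_{33} = 0.3511

The PACF at lag k is phi_{kk}, the last component of the solution
to the Yule-Walker system G_k phi = r_k where
  (G_k)_{ij} = rho(|i - j|), (r_k)_i = rho(i), i,j = 1..k.
Equivalently, Durbin-Levinson gives phi_{kk} iteratively:
  phi_{11} = rho(1)
  phi_{kk} = [rho(k) - sum_{j=1..k-1} phi_{k-1,j} rho(k-j)]
            / [1 - sum_{j=1..k-1} phi_{k-1,j} rho(j)],
  phi_{k,j} = phi_{k-1,j} - phi_{kk} phi_{k-1,k-j},  j = 1..k-1.
Step k = 1:
  phi_11 = rho(1) = -0.3974.
Step k = 2:
  phi_22 = [rho(2) - phi_11 rho(1)] / [1 - phi_11 rho(1)] = [-0.0333 - (-0.3974)(-0.3974)] / [1 - (-0.3974)(-0.3974)]
         = -0.19122676 / 0.84207324 = -0.22709.
  Update: phi_21 = phi_11 - phi_22 phi_11 = -0.3974 - (-0.22709)(-0.3974) = -0.487646.
Step k = 3:
  phi_33 = [rho(3) - phi_21 rho(2) - phi_22 rho(1)] / [1 - phi_21 rho(1) - phi_22 rho(2)]
    numerator   = 0.3869 - (-0.487646)(-0.0333) - (-0.22709)(-0.3974) = 0.28041567
    denominator = 1 - (-0.487646)(-0.3974) - (-0.22709)(-0.0333) = 0.79864748
  phi_33 = 0.28041567 / 0.79864748 = 0.3511.
Therefore phi_{33} = 0.3511.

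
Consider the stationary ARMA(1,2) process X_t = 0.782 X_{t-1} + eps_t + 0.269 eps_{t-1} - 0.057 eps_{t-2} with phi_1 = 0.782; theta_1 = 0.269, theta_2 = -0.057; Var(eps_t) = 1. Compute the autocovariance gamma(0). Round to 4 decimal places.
\gamma(0) = 3.6106

Multiply the model equation by X_{t-k} and take expectations. With theta_0 = psi_0 = 1 and psi_j the MA(infinity) weights, this gives
  gamma(k) - sum_i phi_i gamma(k-i) = c_k,
  c_k = sigma^2 * sum_{j=k..q} theta_j psi_{j-k}   (c_k = 0 for k > q),
using gamma(-m) = gamma(m).
psi-weights needed (psi_j = theta_j + sum_i phi_i psi_{j-i}):
  psi_1 = theta_1 + phi_1 = 0.269 + (0.782) = 1.051
  psi_2 = theta_2 + phi_1 psi_1 = -0.057 + (0.782)(1.051) = 0.764882
Right-hand sides:
  c_0 = sigma^2 (1 + theta_1 psi_1 + theta_2 psi_2) = 1 * (1 + (0.269)(1.051) + (-0.057)(0.764882)) = 1 * 1.239121 = 1.239121
  c_1 = sigma^2 (theta_1 + theta_2 psi_1) = 1 * (0.269 + (-0.057)(1.051)) = 0.209093
  c_2 = sigma^2 theta_2 = 1 * (-0.057) = -0.057
Equations for k = 0 and k = 1 (AR order 1):
  gamma(0) = phi_1 gamma(1) + c_0
  gamma(1) = phi_1 gamma(0) + c_1
Substituting the second into the first: gamma(0) (1 - phi_1^2) = c_0 + phi_1 c_1, so
  gamma(0) = (c_0 + phi_1 c_1) / (1 - phi_1^2) = (1.239121 + (0.782)(0.209093)) / (1 - (0.782)^2) = 1.402631 / 0.388476 = 3.6106.
Therefore gamma(0) = 3.6106 (to 4 decimal places).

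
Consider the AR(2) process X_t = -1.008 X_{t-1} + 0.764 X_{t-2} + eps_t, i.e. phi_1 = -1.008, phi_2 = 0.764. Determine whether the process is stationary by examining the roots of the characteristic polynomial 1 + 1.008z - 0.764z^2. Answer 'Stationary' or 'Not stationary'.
\text{Not stationary}

The AR(p) characteristic polynomial is P(z) = 1 + 1.008z - 0.764z^2.
Stationarity requires all roots to lie outside the unit circle, i.e. |z| > 1 for every root.
Set 1 + (1.008) z + (-0.764) z^2 = 0, i.e. a z^2 + b z + c = 0 with a = -0.764, b = 1.008, c = 1.
Discriminant D = b^2 - 4ac = (1.008)^2 - 4*(-0.764)*1 = 1.016064 - (-3.056) = 4.072064.
D >= 0, so the roots are real: z = (-b +/- sqrt(D)) / (2a) = (-1.008 +/- 2.017936) / (-1.528).
  z_1 = (-1.008 + 2.017936) / (-1.528) = -0.661,   |z_1| = 0.661.
  z_2 = (-1.008 - 2.017936) / (-1.528) = 1.9803,   |z_2| = 1.9803.
Moduli of all roots: 0.6610, 1.9803.
All moduli strictly greater than 1? No.
Verdict: Not stationary.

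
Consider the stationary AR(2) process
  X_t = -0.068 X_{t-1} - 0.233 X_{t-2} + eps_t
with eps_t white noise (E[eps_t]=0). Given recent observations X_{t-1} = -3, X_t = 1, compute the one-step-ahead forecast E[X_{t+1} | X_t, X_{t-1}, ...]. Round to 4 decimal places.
E[X_{t+1} \mid \mathcal F_t] = 0.6310

For an AR(p) model X_t = c + sum_i phi_i X_{t-i} + eps_t, the
one-step-ahead conditional mean is
  E[X_{t+1} | X_t, ...] = c + sum_i phi_i X_{t+1-i}.
Substitute known values:
  E[X_{t+1} | ...] = (-0.068) * (1) + (-0.233) * (-3)
                   = 0.6310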